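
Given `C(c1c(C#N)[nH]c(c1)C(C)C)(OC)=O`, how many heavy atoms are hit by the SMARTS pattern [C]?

6

Check the 14 heavy atoms by environment: 1× n (aromatic) → no; 4× c (aromatic) → no; 6× C → match; 2× O → no; 1× N → no.
That gives 6 matching atoms.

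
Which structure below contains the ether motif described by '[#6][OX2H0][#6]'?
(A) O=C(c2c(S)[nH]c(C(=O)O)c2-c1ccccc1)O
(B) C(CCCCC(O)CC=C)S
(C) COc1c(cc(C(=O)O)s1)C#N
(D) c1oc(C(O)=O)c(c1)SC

C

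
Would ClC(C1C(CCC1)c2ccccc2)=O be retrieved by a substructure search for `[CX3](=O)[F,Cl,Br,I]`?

Yes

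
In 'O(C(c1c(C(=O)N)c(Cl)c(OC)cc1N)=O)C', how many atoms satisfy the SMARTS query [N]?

2

The query [N] means: uppercase N matches aliphatic (non-aromatic) nitrogen only.
Check the 17 heavy atoms by environment: 6× c (aromatic) → no; 4× C → no; 4× O → no; 2× N → match; 1× Cl → no.
That gives 2 matching atoms.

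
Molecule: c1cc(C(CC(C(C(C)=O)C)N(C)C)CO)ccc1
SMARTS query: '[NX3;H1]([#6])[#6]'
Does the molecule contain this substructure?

No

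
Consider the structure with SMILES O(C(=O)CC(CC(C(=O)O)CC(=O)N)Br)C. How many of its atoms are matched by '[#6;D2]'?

The query [#6;D2] means: any carbon bonded to exactly two heavy atoms.
Check the 16 heavy atoms by environment: 3× C (D2) → match; 5× C (D3) → no; 4× O (D1) → no; 1× O (D2) → no; 1× C (D1) → no; 1× Br (D1) → no; 1× N (D1) → no.
That gives 3 matching atoms.

3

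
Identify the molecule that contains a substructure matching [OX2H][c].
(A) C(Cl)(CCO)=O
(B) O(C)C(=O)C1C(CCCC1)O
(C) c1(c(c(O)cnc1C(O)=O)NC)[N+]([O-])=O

C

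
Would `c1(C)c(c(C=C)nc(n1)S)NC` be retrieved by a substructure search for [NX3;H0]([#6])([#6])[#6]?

The pattern [NX3;H0]([#6])([#6])[#6] describes a trivalent nitrogen with no H, bonded to three carbons — a tertiary amine.
The closest candidate here is an N-methylamino group (-NHCH3), but the nitrogen still has one H (H1), not H0. No other fragment satisfies the full query, so there is no match.

No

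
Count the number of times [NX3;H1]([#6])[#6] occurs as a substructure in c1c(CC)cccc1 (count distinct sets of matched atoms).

0

[NX3;H1]([#6])[#6] is the SMARTS for a secondary amine: a trivalent nitrogen with one H, bonded to two carbons.
No fragment in the molecule satisfies every constraint, giving 0 matches.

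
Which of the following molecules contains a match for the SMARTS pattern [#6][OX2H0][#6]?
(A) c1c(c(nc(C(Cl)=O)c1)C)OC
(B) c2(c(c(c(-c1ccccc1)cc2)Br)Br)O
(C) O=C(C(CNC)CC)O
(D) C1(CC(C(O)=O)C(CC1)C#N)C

[#6][OX2H0][#6] describes an aliphatic oxygen bridging two carbons with no H on the oxygen (an ether).
(A) contains a methoxy ether (-OCH3), which satisfies every atom and bond constraint.
(B) has a hydroxyl group (-OH) but the oxygen has H1, not H0 bridging two carbons.
(C) has a carboxylic acid group (-C(=O)OH) but the -OH oxygen has H1; the =O is OX1, not OX2.
(D) has a carboxylic acid group (-C(=O)OH) but the -OH oxygen has H1; the =O is OX1, not OX2.
So the answer is (A).

A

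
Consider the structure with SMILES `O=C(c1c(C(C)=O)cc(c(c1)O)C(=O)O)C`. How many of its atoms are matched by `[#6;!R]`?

5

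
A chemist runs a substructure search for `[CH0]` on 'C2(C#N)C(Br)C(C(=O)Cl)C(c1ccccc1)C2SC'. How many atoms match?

Check the 19 heavy atoms by environment: 5× C (H1) → no; 2× C (H0) → match; 1× O (H0) → no; 1× Cl (H0) → no; 1× c (aromatic, H0) → no; 5× c (aromatic, H1) → no; 1× Br (H0) → no; 1× S (H0) → no; 1× C (H3) → no; 1× N (H0) → no.
That gives 2 matching atoms.

2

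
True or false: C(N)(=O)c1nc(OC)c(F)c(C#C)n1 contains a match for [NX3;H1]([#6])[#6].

False

The pattern [NX3;H1]([#6])[#6] describes a trivalent nitrogen with one H, bonded to two carbons — a secondary amine.
The closest candidate here is a primary amide (-C(=O)NH2), but the -C(=O)NH2 nitrogen has H2, not H1. No other fragment satisfies the full query, so there is no match.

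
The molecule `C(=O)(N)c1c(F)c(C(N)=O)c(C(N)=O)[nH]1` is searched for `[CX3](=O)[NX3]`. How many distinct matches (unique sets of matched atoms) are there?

3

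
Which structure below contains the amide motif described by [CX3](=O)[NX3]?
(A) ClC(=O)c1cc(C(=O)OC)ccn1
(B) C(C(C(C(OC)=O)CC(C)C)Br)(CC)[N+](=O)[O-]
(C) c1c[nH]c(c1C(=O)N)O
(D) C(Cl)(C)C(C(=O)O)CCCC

[CX3](=O)[NX3] describes a carbonyl carbon bonded to a trivalent nitrogen (an amide).
(A) has a methyl-ester group (-C(=O)OCH3) but the carbonyl is bonded to O, not to an NX3 nitrogen.
(B) has a methyl-ester group (-C(=O)OCH3) but the carbonyl is bonded to O, not to an NX3 nitrogen.
(C) contains a primary amide (-C(=O)NH2), which satisfies every atom and bond constraint.
(D) has a carboxylic acid group (-C(=O)OH) but the carbonyl is bonded to O, not to an NX3 nitrogen.
So the answer is (C).

C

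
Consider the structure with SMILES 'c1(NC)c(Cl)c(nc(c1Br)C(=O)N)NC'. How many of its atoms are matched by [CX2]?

Check the 15 heavy atoms by environment: 1× n (aromatic, X2) → no; 5× c (aromatic, X3) → no; 3× N (X3) → no; 2× C (X4) → no; 1× Br (X1) → no; 1× Cl (X1) → no; 1× C (X3) → no; 1× O (X1) → no.
No environment satisfies the query, so 0 matching atoms.

0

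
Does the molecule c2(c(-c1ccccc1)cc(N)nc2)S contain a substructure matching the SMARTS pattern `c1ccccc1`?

Yes

The pattern c1ccccc1 describes six aromatic carbons in a ring — a benzene ring.
The molecule carries a phenyl ring, whose atoms satisfy every constraint of the query, so the pattern matches.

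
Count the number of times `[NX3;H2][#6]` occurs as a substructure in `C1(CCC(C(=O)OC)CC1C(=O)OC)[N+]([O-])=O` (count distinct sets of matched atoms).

0

[NX3;H2][#6] is the SMARTS for a primary amine: a trivalent nitrogen with two H attached to carbon.
The molecule has a nitro group (-[N+](=O)[O-]), but the nitrogen is [N+] with no H, not NX3H2; nothing else fits, so there are 0 matches.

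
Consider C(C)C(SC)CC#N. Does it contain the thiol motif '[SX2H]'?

No

The pattern [SX2H] describes an aliphatic sulfur with two connections, one being H — a thiol.
The closest candidate here is a methylthio ether (-SCH3), but the sulfur has H0 (bonded to two carbons), not H1. No other fragment satisfies the full query, so there is no match.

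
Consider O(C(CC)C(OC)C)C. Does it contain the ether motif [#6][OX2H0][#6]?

Yes

The pattern [#6][OX2H0][#6] describes an aliphatic oxygen bridging two carbons with no H on the oxygen — an ether.
The molecule carries a methoxy ether (-OCH3), whose atoms satisfy every constraint of the query, so the pattern matches.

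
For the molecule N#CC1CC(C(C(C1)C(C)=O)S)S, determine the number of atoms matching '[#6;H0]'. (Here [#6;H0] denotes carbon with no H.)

Check the 13 heavy atoms by environment: 4× C (H1) → no; 2× C (H2) → no; 2× S (H1) → no; 2× C (H0) → match; 1× O (H0) → no; 1× C (H3) → no; 1× N (H0) → no.
That gives 2 matching atoms.

2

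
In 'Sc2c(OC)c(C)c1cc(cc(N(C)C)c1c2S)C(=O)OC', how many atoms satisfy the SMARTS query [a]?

10

Check the 22 heavy atoms by environment: 10× c (aromatic) → match; 2× S → no; 6× C → no; 3× O → no; 1× N → no.
That gives 10 matching atoms.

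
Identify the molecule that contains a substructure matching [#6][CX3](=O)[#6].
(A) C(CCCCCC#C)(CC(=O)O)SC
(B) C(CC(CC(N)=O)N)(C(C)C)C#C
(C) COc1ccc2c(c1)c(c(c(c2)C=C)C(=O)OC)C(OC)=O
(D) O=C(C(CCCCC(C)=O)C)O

D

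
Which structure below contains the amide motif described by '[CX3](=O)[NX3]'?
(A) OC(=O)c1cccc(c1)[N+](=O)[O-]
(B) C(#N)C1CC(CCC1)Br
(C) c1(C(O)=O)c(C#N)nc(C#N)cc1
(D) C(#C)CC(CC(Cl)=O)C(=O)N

D

[CX3](=O)[NX3] describes a carbonyl carbon bonded to a trivalent nitrogen (an amide).
(A) has a carboxylic acid group (-C(=O)OH) but the carbonyl is bonded to O, not to an NX3 nitrogen.
(B) has a nitrile (-C#N) but the nitrile N is NX1 (triple-bonded), not NX3.
(C) has a carboxylic acid group (-C(=O)OH) but the carbonyl is bonded to O, not to an NX3 nitrogen.
(D) contains a primary amide (-C(=O)NH2), which satisfies every atom and bond constraint.
So the answer is (D).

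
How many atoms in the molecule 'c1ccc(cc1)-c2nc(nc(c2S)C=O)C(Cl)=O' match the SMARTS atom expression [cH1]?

The query [cH1] means: aromatic carbon bearing exactly one hydrogen.
Check the 18 heavy atoms by environment: 2× n (aromatic, H0) → no; 5× c (aromatic, H0) → no; 5× c (aromatic, H1) → match; 1× S (H1) → no; 1× C (H0) → no; 2× O (H0) → no; 1× Cl (H0) → no; 1× C (H1) → no.
That gives 5 matching atoms.

5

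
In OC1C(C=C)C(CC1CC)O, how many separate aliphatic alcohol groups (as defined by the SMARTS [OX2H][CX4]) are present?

[OX2H][CX4] is the SMARTS for an aliphatic alcohol: a hydroxyl oxygen bound to an sp3 (X4) carbon.
The molecule carries 2 separate instances of a hydroxyl group (-OH) meeting every constraint; each maps to a distinct set of atoms, giving 2 matches.

2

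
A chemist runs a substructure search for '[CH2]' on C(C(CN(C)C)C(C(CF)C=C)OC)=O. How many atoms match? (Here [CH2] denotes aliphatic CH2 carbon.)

The query [CH2] means: aliphatic carbon with exactly two hydrogens.
Check the 15 heavy atoms by environment: 3× C (H2) → match; 5× C (H1) → no; 1× N (H0) → no; 3× C (H3) → no; 2× O (H0) → no; 1× F (H0) → no.
That gives 3 matching atoms.

3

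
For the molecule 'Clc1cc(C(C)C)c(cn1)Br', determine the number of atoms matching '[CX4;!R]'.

3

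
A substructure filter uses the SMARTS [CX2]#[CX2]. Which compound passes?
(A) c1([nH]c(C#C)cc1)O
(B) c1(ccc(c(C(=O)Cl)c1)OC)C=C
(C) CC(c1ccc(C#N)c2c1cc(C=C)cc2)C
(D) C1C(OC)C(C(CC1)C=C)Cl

A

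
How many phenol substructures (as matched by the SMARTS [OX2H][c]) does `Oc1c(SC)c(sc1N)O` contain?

2

[OX2H][c] is the SMARTS for a phenol: a hydroxyl oxygen attached to an aromatic carbon.
The molecule carries 2 separate instances of a hydroxyl group (-OH) meeting every constraint; each maps to a distinct set of atoms, giving 2 matches.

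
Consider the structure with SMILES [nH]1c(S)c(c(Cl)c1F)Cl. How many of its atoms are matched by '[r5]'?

5

Check the 9 heavy atoms by environment: 1× n (aromatic, in 5-ring) → match; 4× c (aromatic, in 5-ring) → match; 1× S (acyclic) → no; 1× F (acyclic) → no; 2× Cl (acyclic) → no.
Summing the matching environments: 1 + 4 = 5 matching atoms.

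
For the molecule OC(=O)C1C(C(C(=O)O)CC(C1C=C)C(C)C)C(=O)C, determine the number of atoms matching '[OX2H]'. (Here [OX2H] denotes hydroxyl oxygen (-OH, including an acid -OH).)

2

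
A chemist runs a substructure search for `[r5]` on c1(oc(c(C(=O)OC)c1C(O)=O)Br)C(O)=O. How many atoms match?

5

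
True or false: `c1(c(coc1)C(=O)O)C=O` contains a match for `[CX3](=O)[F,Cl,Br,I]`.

False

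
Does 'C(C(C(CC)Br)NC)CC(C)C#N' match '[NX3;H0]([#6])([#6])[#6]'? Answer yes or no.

No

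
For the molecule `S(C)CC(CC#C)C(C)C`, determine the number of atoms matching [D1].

4

The query [D1] means: atom with exactly one heavy-atom neighbour (degree 1).
Check the 10 heavy atoms by environment: 3× C (D2) → no; 2× C (D3) → no; 1× S (D2) → no; 4× C (D1) → match.
That gives 4 matching atoms.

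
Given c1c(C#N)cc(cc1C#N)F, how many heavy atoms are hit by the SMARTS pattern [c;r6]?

Check the 11 heavy atoms by environment: 6× c (aromatic, in 6-ring) → match; 2× C (acyclic) → no; 2× N (acyclic) → no; 1× F (acyclic) → no.
That gives 6 matching atoms.

6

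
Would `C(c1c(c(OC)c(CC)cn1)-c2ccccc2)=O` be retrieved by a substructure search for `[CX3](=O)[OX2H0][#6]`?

No

The pattern [CX3](=O)[OX2H0][#6] describes a carbonyl carbon bonded to an oxygen that is itself bonded to carbon (no H on that O) — an ester.
The closest candidate here is a methoxy ether (-OCH3), but the ether oxygen is not adjacent to a C=O carbon. No other fragment satisfies the full query, so there is no match.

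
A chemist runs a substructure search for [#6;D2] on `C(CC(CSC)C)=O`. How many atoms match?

3

The query [#6;D2] means: any carbon bonded to exactly two heavy atoms.
Check the 8 heavy atoms by environment: 3× C (D2) → match; 1× C (D3) → no; 1× O (D1) → no; 2× C (D1) → no; 1× S (D2) → no.
That gives 3 matching atoms.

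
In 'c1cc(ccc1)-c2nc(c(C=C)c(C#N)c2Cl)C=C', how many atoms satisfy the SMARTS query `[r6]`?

Check the 19 heavy atoms by environment: 1× n (aromatic, in 6-ring) → match; 11× c (aromatic, in 6-ring) → match; 5× C (acyclic) → no; 1× Cl (acyclic) → no; 1× N (acyclic) → no.
Summing the matching environments: 1 + 11 = 12 matching atoms.

12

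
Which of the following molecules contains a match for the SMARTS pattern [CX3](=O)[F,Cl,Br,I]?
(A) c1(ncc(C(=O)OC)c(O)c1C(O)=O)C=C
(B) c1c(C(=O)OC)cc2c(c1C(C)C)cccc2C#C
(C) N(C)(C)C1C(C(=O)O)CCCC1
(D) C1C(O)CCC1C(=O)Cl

D

[CX3](=O)[F,Cl,Br,I] describes a carbonyl carbon bonded to a halogen (an acyl halide).
(A) has a carboxylic acid group (-C(=O)OH) but the carbonyl is bonded to -OH, not to a halogen.
(B) has a methyl-ester group (-C(=O)OCH3) but the carbonyl is bonded to -O-C, not to a halogen.
(C) has a carboxylic acid group (-C(=O)OH) but the carbonyl is bonded to -OH, not to a halogen.
(D) contains an acyl chloride (-C(=O)Cl), which satisfies every atom and bond constraint.
So the answer is (D).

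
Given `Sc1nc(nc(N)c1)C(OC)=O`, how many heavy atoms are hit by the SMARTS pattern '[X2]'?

4

The query [X2] means: any atom with exactly two total connections (bonds + H).
Check the 12 heavy atoms by environment: 2× n (aromatic, X2) → match; 4× c (aromatic, X3) → no; 1× C (X3) → no; 1× O (X1) → no; 1× O (X2) → match; 1× C (X4) → no; 1× N (X3) → no; 1× S (X2) → match.
Summing the matching environments: 2 + 1 + 1 = 4 matching atoms.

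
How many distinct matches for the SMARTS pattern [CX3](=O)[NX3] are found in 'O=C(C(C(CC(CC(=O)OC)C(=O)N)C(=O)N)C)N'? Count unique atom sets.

[CX3](=O)[NX3] is the SMARTS for an amide: a carbonyl carbon bonded to a trivalent nitrogen.
The molecule carries 3 separate instances of a primary amide (-C(=O)NH2) meeting every constraint; each maps to a distinct set of atoms, giving 3 matches.

3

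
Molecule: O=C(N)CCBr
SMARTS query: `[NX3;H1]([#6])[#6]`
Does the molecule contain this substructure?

No

The pattern [NX3;H1]([#6])[#6] describes a trivalent nitrogen with one H, bonded to two carbons — a secondary amine.
The closest candidate here is a primary amide (-C(=O)NH2), but the -C(=O)NH2 nitrogen has H2, not H1. No other fragment satisfies the full query, so there is no match.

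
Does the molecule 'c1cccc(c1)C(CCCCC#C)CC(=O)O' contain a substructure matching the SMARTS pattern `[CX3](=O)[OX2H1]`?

Yes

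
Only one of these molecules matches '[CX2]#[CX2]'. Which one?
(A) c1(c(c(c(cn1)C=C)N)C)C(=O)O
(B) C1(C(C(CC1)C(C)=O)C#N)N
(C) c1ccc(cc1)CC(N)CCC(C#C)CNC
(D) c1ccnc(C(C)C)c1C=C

C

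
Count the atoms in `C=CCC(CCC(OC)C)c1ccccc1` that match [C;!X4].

2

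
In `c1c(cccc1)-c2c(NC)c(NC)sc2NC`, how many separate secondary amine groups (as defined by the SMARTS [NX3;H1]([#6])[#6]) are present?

3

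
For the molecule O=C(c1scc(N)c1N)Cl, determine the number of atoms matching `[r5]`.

The query [r5] means: r5 matches atoms in a five-membered ring.
Check the 10 heavy atoms by environment: 1× s (aromatic, in 5-ring) → match; 4× c (aromatic, in 5-ring) → match; 2× N (acyclic) → no; 1× C (acyclic) → no; 1× O (acyclic) → no; 1× Cl (acyclic) → no.
Summing the matching environments: 1 + 4 = 5 matching atoms.

5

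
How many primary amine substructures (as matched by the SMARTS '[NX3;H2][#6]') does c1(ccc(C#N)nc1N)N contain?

[NX3;H2][#6] is the SMARTS for a primary amine: a trivalent nitrogen with two H attached to carbon.
The molecule carries 2 separate instances of a primary amino group (-NH2) meeting every constraint; each maps to a distinct set of atoms, giving 2 matches.

2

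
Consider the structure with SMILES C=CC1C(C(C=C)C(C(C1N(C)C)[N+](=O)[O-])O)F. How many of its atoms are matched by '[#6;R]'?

6

Check the 18 heavy atoms by environment: 6× C (in 6-ring) → match; 1× F (acyclic) → no; 1× N (acyclic) → no; 6× C (acyclic) → no; 2× O (acyclic) → no; 1× N (charge +1, acyclic) → no; 1× O (charge -1, acyclic) → no.
That gives 6 matching atoms.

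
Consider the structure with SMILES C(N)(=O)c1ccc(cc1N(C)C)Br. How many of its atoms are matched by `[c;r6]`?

6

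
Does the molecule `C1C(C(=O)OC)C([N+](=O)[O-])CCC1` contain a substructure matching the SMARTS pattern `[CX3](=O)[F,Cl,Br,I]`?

No

The pattern [CX3](=O)[F,Cl,Br,I] describes a carbonyl carbon bonded to a halogen — an acyl halide.
The closest candidate here is a methyl-ester group (-C(=O)OCH3), but the carbonyl is bonded to -O-C, not to a halogen. No other fragment satisfies the full query, so there is no match.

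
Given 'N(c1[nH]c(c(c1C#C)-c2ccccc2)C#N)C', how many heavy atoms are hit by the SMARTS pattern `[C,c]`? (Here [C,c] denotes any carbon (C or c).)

The query [C,c] means: comma = OR; matches aliphatic or aromatic carbon — same as #6.
Check the 17 heavy atoms by environment: 1× n (aromatic) → no; 10× c (aromatic) → match; 4× C → match; 2× N → no.
Summing the matching environments: 10 + 4 = 14 matching atoms.

14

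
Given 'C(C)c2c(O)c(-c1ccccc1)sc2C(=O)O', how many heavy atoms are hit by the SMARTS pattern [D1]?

4

The query [D1] means: atom with exactly one heavy-atom neighbour (degree 1).
Check the 17 heavy atoms by environment: 1× s (aromatic, D2) → no; 5× c (aromatic, D3) → no; 1× C (D3) → no; 3× O (D1) → match; 1× C (D2) → no; 1× C (D1) → match; 5× c (aromatic, D2) → no.
Summing the matching environments: 3 + 1 = 4 matching atoms.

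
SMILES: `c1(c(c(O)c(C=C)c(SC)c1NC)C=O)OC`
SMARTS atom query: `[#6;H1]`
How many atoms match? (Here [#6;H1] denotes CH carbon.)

Check the 17 heavy atoms by environment: 6× c (aromatic, H0) → no; 2× C (H1) → match; 2× O (H0) → no; 1× S (H0) → no; 3× C (H3) → no; 1× N (H1) → no; 1× O (H1) → no; 1× C (H2) → no.
That gives 2 matching atoms.

2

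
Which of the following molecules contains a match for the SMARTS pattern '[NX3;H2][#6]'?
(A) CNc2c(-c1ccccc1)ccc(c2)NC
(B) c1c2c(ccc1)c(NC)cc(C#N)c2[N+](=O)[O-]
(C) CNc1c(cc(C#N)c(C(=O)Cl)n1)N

C

[NX3;H2][#6] describes a trivalent nitrogen with two H attached to carbon (a primary amine).
(A) has an N-methylamino group (-NHCH3) but the nitrogen bears two carbons and only one H (H1), not H2.
(B) has an N-methylamino group (-NHCH3) but the nitrogen bears two carbons and only one H (H1), not H2.
(C) contains a primary amino group (-NH2), which satisfies every atom and bond constraint.
So the answer is (C).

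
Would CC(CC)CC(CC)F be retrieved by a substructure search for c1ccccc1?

No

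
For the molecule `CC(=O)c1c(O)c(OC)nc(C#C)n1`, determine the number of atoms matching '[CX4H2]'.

0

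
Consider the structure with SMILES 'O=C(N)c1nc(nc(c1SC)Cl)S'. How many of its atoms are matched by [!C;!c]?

7

The query [!C;!c] means: neither aliphatic nor aromatic carbon — same as [!#6].
Check the 13 heavy atoms by environment: 2× n (aromatic) → match; 4× c (aromatic) → no; 2× C → no; 1× O → match; 1× N → match; 1× Cl → match; 2× S → match.
Summing the matching environments: 2 + 1 + 1 + 1 + 2 = 7 matching atoms.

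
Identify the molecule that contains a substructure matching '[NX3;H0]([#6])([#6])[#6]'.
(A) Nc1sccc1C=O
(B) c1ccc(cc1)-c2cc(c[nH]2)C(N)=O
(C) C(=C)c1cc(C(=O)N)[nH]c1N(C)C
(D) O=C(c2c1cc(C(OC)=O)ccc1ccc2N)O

C

[NX3;H0]([#6])([#6])[#6] describes a trivalent nitrogen with no H, bonded to three carbons (a tertiary amine).
(A) has a primary amino group (-NH2) but the nitrogen has H2, not H0 with three carbons.
(B) has a primary amide (-C(=O)NH2) but the amide nitrogen has H2 and only one carbon neighbour.
(C) contains a dimethylamino group (-N(CH3)2), which satisfies every atom and bond constraint.
(D) has a primary amino group (-NH2) but the nitrogen has H2, not H0 with three carbons.
So the answer is (C).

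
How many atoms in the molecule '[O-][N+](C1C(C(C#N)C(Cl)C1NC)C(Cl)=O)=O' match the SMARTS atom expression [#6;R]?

5

The query [#6;R] means: carbon that is part of a ring.
Check the 16 heavy atoms by environment: 5× C (in 5-ring) → match; 2× Cl (acyclic) → no; 3× C (acyclic) → no; 2× N (acyclic) → no; 1× N (charge +1, acyclic) → no; 1× O (charge -1, acyclic) → no; 2× O (acyclic) → no.
That gives 5 matching atoms.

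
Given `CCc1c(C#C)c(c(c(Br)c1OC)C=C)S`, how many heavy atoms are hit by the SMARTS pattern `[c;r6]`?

6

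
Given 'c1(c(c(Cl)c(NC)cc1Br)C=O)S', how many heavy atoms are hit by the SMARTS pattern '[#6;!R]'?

2

The query [#6;!R] means: carbon not in any ring.
Check the 13 heavy atoms by environment: 6× c (aromatic, in 6-ring) → no; 1× N (acyclic) → no; 2× C (acyclic) → match; 1× Br (acyclic) → no; 1× S (acyclic) → no; 1× O (acyclic) → no; 1× Cl (acyclic) → no.
That gives 2 matching atoms.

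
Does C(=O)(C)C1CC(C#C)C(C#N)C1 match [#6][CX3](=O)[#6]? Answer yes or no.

Yes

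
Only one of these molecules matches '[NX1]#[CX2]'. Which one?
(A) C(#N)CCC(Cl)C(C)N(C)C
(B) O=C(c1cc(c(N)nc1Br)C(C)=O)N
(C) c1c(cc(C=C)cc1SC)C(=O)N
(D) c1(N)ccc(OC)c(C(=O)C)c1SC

A

[NX1]#[CX2] describes a nitrogen triple-bonded to a two-connected carbon (a nitrile).
(A) contains a nitrile (-C#N), which satisfies every atom and bond constraint.
(B) has a primary amino group (-NH2) but the nitrogen is NX3 (three connections), not NX1 triple-bonded.
(C) has a primary amide (-C(=O)NH2) but the nitrogen is NX3, not NX1.
(D) has a primary amino group (-NH2) but the nitrogen is NX3 (three connections), not NX1 triple-bonded.
So the answer is (A).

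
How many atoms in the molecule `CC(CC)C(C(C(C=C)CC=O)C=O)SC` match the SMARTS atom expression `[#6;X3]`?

Check the 16 heavy atoms by environment: 9× C (X4) → no; 1× S (X2) → no; 4× C (X3) → match; 2× O (X1) → no.
That gives 4 matching atoms.

4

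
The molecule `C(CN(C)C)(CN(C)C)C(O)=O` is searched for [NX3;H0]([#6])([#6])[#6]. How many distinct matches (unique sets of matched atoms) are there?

2

[NX3;H0]([#6])([#6])[#6] is the SMARTS for a tertiary amine: a trivalent nitrogen with no H, bonded to three carbons.
The molecule carries 2 separate instances of a dimethylamino group (-N(CH3)2) meeting every constraint; each maps to a distinct set of atoms, giving 2 matches.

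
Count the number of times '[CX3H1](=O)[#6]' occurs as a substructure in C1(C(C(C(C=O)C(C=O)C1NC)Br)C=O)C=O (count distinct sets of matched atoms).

[CX3H1](=O)[#6] is the SMARTS for an aldehyde: an sp2 carbon with one H, double-bonded to O and single-bonded to carbon.
The molecule carries 4 separate instances of an aldehyde (-CHO) meeting every constraint; each maps to a distinct set of atoms, giving 4 matches.

4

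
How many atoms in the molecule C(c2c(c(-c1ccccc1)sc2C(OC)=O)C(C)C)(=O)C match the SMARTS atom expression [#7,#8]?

3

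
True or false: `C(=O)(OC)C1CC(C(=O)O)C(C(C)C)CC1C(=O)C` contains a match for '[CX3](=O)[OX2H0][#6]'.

True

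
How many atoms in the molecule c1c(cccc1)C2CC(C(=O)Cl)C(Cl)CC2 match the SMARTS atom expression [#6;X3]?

7

The query [#6;X3] means: any carbon (aromatic or not) with three total connections.
Check the 16 heavy atoms by environment: 6× C (X4) → no; 6× c (aromatic, X3) → match; 1× C (X3) → match; 1× O (X1) → no; 2× Cl (X1) → no.
Summing the matching environments: 6 + 1 = 7 matching atoms.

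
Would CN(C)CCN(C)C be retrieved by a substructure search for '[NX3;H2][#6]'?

The pattern [NX3;H2][#6] describes a trivalent nitrogen with two H attached to carbon — a primary amine.
The closest candidate here is a dimethylamino group (-N(CH3)2), but the nitrogen has H0, not H2. No other fragment satisfies the full query, so there is no match.

No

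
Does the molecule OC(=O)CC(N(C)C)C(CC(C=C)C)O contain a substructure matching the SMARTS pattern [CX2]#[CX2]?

No

The pattern [CX2]#[CX2] describes a carbon-carbon triple bond — an alkyne.
The closest candidate here is a vinyl group (-CH=CH2), but the C=C is a double bond; both carbons are CX3, not CX2. No other fragment satisfies the full query, so there is no match.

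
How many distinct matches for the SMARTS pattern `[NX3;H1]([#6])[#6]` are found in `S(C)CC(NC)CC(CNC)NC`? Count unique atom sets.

3

[NX3;H1]([#6])[#6] is the SMARTS for a secondary amine: a trivalent nitrogen with one H, bonded to two carbons.
The molecule carries 3 separate instances of an N-methylamino group (-NHCH3) meeting every constraint; each maps to a distinct set of atoms, giving 3 matches.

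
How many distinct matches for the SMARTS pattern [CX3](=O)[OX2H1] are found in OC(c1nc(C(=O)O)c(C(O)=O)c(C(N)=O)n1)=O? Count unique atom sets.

[CX3](=O)[OX2H1] is the SMARTS for a carboxylic acid: an sp2 carbon double-bonded to O and single-bonded to an -OH oxygen.
The molecule carries 3 separate instances of a carboxylic acid group (-C(=O)OH) meeting every constraint; each maps to a distinct set of atoms, giving 3 matches.

3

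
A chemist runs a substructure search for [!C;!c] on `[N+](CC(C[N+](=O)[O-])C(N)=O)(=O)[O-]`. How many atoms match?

The query [!C;!c] means: neither aliphatic nor aromatic carbon — same as [!#6].
Check the 12 heavy atoms by environment: 4× C → no; 2× N (charge +1) → match; 2× O (charge -1) → match; 3× O → match; 1× N → match.
Summing the matching environments: 2 + 2 + 3 + 1 = 8 matching atoms.

8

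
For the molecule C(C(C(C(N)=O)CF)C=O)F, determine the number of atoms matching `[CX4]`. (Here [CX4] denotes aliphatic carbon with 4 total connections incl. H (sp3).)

4

The query [CX4] means: C with X4: aliphatic carbon with exactly 4 total connections (bonds + H).
Check the 11 heavy atoms by environment: 4× C (X4) → match; 2× F (X1) → no; 2× C (X3) → no; 2× O (X1) → no; 1× N (X3) → no.
That gives 4 matching atoms.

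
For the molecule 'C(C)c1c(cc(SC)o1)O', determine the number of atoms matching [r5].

5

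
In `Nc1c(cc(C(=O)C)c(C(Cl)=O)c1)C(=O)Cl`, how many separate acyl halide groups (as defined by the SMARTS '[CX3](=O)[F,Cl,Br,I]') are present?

2

[CX3](=O)[F,Cl,Br,I] is the SMARTS for an acyl halide: a carbonyl carbon bonded to a halogen.
The molecule carries 2 separate instances of an acyl chloride (-C(=O)Cl) meeting every constraint; each maps to a distinct set of atoms, giving 2 matches.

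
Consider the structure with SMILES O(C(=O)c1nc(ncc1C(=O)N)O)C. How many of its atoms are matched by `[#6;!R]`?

3

The query [#6;!R] means: carbon not in any ring.
Check the 14 heavy atoms by environment: 2× n (aromatic, in 6-ring) → no; 4× c (aromatic, in 6-ring) → no; 4× O (acyclic) → no; 3× C (acyclic) → match; 1× N (acyclic) → no.
That gives 3 matching atoms.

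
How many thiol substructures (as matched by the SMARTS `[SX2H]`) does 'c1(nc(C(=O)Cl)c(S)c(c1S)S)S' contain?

4

[SX2H] is the SMARTS for a thiol: an aliphatic sulfur with two connections, one being H.
The molecule carries 4 separate instances of a thiol (-SH) meeting every constraint; each maps to a distinct set of atoms, giving 4 matches.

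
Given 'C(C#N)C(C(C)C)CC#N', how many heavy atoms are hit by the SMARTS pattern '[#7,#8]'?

2

Check the 10 heavy atoms by environment: 8× C → no; 2× N → match.
That gives 2 matching atoms.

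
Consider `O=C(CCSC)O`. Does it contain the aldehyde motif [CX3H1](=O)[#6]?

No

The pattern [CX3H1](=O)[#6] describes an sp2 carbon with one H, double-bonded to O and single-bonded to carbon — an aldehyde.
The closest candidate here is a carboxylic acid group (-C(=O)OH), but the carbonyl carbon has H0 and is bonded to O, not H1. No other fragment satisfies the full query, so there is no match.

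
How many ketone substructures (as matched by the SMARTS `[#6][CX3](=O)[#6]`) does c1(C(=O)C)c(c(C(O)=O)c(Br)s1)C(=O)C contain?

[#6][CX3](=O)[#6] is the SMARTS for a ketone: a carbonyl carbon (no H) flanked by two carbons.
The molecule carries 2 separate instances of an acetyl/ketone group (-C(=O)CH3) meeting every constraint; each maps to a distinct set of atoms, giving 2 matches.

2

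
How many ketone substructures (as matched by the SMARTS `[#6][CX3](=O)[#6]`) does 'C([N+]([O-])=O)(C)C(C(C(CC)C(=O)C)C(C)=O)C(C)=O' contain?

3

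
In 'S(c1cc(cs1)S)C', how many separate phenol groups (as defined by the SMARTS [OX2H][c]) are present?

0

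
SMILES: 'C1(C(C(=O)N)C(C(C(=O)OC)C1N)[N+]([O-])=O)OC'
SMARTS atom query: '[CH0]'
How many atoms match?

2

The query [CH0] means: aliphatic carbon with no attached hydrogen.
Check the 18 heavy atoms by environment: 5× C (H1) → no; 1× N (charge +1, H0) → no; 1× O (charge -1, H0) → no; 5× O (H0) → no; 2× C (H0) → match; 2× N (H2) → no; 2× C (H3) → no.
That gives 2 matching atoms.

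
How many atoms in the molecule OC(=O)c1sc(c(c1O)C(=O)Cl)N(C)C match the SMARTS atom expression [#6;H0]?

6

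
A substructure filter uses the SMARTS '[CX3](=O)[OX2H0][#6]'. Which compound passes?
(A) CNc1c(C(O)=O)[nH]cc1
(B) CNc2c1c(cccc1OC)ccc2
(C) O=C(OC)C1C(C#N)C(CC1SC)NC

C

[CX3](=O)[OX2H0][#6] describes a carbonyl carbon bonded to an oxygen that is itself bonded to carbon (no H on that O) (an ester).
(A) has a carboxylic acid group (-C(=O)OH) but the singly-bonded O carries H (OX2H1, not H0).
(B) has a methoxy ether (-OCH3) but the ether oxygen is not adjacent to a C=O carbon.
(C) contains a methyl-ester group (-C(=O)OCH3), which satisfies every atom and bond constraint.
So the answer is (C).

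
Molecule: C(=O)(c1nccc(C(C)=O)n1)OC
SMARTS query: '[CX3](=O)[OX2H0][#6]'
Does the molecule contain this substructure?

The pattern [CX3](=O)[OX2H0][#6] describes a carbonyl carbon bonded to an oxygen that is itself bonded to carbon (no H on that O) — an ester.
The molecule carries a methyl-ester group (-C(=O)OCH3), whose atoms satisfy every constraint of the query, so the pattern matches.

Yes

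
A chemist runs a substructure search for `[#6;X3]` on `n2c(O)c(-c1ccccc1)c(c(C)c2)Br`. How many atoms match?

11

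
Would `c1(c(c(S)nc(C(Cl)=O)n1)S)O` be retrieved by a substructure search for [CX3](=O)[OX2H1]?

No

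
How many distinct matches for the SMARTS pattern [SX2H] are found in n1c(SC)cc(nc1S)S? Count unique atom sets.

2

[SX2H] is the SMARTS for a thiol: an aliphatic sulfur with two connections, one being H.
The molecule carries 2 separate instances of a thiol (-SH) meeting every constraint; each maps to a distinct set of atoms, giving 2 matches.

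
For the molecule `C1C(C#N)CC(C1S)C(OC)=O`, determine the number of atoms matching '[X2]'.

3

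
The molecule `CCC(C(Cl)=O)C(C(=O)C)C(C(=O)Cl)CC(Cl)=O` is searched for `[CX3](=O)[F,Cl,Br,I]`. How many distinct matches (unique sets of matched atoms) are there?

3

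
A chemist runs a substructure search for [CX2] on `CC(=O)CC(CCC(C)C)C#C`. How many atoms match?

The query [CX2] means: C with X2: aliphatic carbon with exactly 2 total connections.
Check the 12 heavy atoms by environment: 8× C (X4) → no; 2× C (X2) → match; 1× C (X3) → no; 1× O (X1) → no.
That gives 2 matching atoms.

2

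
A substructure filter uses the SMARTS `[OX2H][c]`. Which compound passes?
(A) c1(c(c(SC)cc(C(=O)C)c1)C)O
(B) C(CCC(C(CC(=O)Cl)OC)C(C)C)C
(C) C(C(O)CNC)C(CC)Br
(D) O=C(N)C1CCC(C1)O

A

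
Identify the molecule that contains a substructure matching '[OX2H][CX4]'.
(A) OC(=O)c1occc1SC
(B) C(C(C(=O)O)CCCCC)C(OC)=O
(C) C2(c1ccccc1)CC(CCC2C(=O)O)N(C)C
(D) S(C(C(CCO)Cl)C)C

D

[OX2H][CX4] describes a hydroxyl oxygen bound to an sp3 (X4) carbon (an aliphatic alcohol).
(A) has a carboxylic acid group (-C(=O)OH) but the -OH is on a CX3 carbonyl carbon, not a CX4 carbon.
(B) has a carboxylic acid group (-C(=O)OH) but the -OH is on a CX3 carbonyl carbon, not a CX4 carbon.
(C) has a carboxylic acid group (-C(=O)OH) but the -OH is on a CX3 carbonyl carbon, not a CX4 carbon.
(D) contains a hydroxyl group (-OH), which satisfies every atom and bond constraint.
So the answer is (D).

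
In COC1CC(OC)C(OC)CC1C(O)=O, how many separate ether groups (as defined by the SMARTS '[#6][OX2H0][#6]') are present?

3

[#6][OX2H0][#6] is the SMARTS for an ether: an aliphatic oxygen bridging two carbons with no H on the oxygen.
The molecule carries 3 separate instances of a methoxy ether (-OCH3) meeting every constraint; each maps to a distinct set of atoms, giving 3 matches.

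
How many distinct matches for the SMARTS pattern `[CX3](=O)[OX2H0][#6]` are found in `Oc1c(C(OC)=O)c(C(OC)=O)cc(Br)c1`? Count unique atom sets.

2

[CX3](=O)[OX2H0][#6] is the SMARTS for an ester: a carbonyl carbon bonded to an oxygen that is itself bonded to carbon (no H on that O).
The molecule carries 2 separate instances of a methyl-ester group (-C(=O)OCH3) meeting every constraint; each maps to a distinct set of atoms, giving 2 matches.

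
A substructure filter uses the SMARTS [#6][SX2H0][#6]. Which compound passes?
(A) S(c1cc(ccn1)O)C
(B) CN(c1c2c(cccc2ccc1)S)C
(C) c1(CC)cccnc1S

A

[#6][SX2H0][#6] describes an aliphatic sulfur bridging two carbons with no H on the sulfur (a thioether).
(A) contains a methylthio ether (-SCH3), which satisfies every atom and bond constraint.
(B) has a thiol (-SH) but the sulfur has H1, not H0 bridging two carbons.
(C) has a thiol (-SH) but the sulfur has H1, not H0 bridging two carbons.
So the answer is (A).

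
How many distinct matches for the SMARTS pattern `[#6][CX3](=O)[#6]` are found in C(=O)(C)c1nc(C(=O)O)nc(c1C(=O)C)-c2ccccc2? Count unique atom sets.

2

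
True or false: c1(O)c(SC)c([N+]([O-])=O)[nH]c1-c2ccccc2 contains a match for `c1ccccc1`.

The pattern c1ccccc1 describes six aromatic carbons in a ring — a benzene ring.
The molecule carries a phenyl ring, whose atoms satisfy every constraint of the query, so the pattern matches.

True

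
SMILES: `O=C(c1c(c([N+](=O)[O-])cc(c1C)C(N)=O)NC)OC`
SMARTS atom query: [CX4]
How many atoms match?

The query [CX4] means: C with X4: aliphatic carbon with exactly 4 total connections (bonds + H).
Check the 19 heavy atoms by environment: 6× c (aromatic, X3) → no; 2× C (X3) → no; 3× O (X1) → no; 2× N (X3) → no; 3× C (X4) → match; 1× N (charge +1, X3) → no; 1× O (charge -1, X1) → no; 1× O (X2) → no.
That gives 3 matching atoms.

3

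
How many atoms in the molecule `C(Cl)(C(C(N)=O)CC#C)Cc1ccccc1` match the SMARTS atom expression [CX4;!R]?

4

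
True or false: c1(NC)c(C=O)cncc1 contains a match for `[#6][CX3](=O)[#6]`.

False

The pattern [#6][CX3](=O)[#6] describes a carbonyl carbon (no H) flanked by two carbons — a ketone.
The closest candidate here is an aldehyde (-CHO), but the carbonyl carbon has H1, so it is not flanked by two carbons. No other fragment satisfies the full query, so there is no match.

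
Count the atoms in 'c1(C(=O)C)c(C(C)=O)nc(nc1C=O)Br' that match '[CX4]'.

2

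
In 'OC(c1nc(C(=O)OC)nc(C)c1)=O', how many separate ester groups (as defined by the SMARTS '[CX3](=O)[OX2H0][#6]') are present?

1

[CX3](=O)[OX2H0][#6] is the SMARTS for an ester: a carbonyl carbon bonded to an oxygen that is itself bonded to carbon (no H on that O).
Exactly one fragment in the molecule meets all constraints, giving 1 match.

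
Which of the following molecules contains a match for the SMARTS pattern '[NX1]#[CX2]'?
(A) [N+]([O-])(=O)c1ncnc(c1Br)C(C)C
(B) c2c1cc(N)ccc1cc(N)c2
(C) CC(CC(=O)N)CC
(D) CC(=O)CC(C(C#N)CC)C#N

D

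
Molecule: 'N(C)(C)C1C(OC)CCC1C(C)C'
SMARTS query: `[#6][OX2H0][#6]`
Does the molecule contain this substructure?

Yes

The pattern [#6][OX2H0][#6] describes an aliphatic oxygen bridging two carbons with no H on the oxygen — an ether.
The molecule carries a methoxy ether (-OCH3), whose atoms satisfy every constraint of the query, so the pattern matches.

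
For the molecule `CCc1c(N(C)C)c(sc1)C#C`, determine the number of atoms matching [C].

The query [C] means: uppercase C matches aliphatic (non-aromatic) carbon only.
Check the 12 heavy atoms by environment: 1× s (aromatic) → no; 4× c (aromatic) → no; 1× N → no; 6× C → match.
That gives 6 matching atoms.

6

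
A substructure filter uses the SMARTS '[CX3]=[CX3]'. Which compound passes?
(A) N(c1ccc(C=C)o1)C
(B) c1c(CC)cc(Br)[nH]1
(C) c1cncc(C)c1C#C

A

[CX3]=[CX3] describes a non-aromatic C=C double bond between two sp2 carbons (an alkene).
(A) contains a vinyl group (-CH=CH2), which satisfies every atom and bond constraint.
(B) has an ethyl group (-CH2CH3) but its C-C bond is a single bond between CX4 carbons, not CX3=CX3.
(C) has an ethynyl group (-C#CH) but the C-C bond is a triple bond, not a double bond.
So the answer is (A).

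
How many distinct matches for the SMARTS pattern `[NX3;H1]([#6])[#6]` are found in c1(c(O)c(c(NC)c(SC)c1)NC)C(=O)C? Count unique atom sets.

[NX3;H1]([#6])[#6] is the SMARTS for a secondary amine: a trivalent nitrogen with one H, bonded to two carbons.
The molecule carries 2 separate instances of an N-methylamino group (-NHCH3) meeting every constraint; each maps to a distinct set of atoms, giving 2 matches.

2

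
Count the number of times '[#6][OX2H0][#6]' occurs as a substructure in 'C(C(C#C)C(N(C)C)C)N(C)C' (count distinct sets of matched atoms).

0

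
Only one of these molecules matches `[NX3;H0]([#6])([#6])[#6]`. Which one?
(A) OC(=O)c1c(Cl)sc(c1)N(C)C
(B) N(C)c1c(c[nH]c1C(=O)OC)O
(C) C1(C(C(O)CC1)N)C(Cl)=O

[NX3;H0]([#6])([#6])[#6] describes a trivalent nitrogen with no H, bonded to three carbons (a tertiary amine).
(A) contains a dimethylamino group (-N(CH3)2), which satisfies every atom and bond constraint.
(B) has an N-methylamino group (-NHCH3) but the nitrogen still has one H (H1), not H0.
(C) has a primary amino group (-NH2) but the nitrogen has H2, not H0 with three carbons.
So the answer is (A).

A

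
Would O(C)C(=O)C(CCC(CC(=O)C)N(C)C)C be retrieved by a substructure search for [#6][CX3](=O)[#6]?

Yes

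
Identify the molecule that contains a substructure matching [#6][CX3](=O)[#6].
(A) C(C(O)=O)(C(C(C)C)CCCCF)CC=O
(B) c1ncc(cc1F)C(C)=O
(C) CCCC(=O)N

B

[#6][CX3](=O)[#6] describes a carbonyl carbon (no H) flanked by two carbons (a ketone).
(A) has an aldehyde (-CHO) but the carbonyl carbon has H1, so it is not flanked by two carbons.
(B) contains an acetyl/ketone group (-C(=O)CH3), which satisfies every atom and bond constraint.
(C) has a primary amide (-C(=O)NH2) but one neighbour of the carbonyl carbon is N, not C.
So the answer is (B).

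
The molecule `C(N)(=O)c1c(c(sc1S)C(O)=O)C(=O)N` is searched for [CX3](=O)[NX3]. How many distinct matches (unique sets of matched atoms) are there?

2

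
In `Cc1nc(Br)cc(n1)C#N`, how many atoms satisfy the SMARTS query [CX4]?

1

Check the 10 heavy atoms by environment: 2× n (aromatic, X2) → no; 4× c (aromatic, X3) → no; 1× Br (X1) → no; 1× C (X4) → match; 1× C (X2) → no; 1× N (X1) → no.
That gives 1 matching atom.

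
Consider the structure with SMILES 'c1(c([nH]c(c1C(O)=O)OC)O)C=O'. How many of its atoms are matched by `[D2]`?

3

Check the 13 heavy atoms by environment: 1× n (aromatic, D2) → match; 4× c (aromatic, D3) → no; 4× O (D1) → no; 1× C (D2) → match; 1× C (D3) → no; 1× O (D2) → match; 1× C (D1) → no.
Summing the matching environments: 1 + 1 + 1 = 3 matching atoms.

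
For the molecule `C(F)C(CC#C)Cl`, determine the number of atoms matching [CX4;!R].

The query [CX4;!R] means: aliphatic carbon with four total connections, not in a ring.
Check the 7 heavy atoms by environment: 3× C (X4, acyclic) → match; 1× Cl (X1, acyclic) → no; 2× C (X2, acyclic) → no; 1× F (X1, acyclic) → no.
That gives 3 matching atoms.

3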